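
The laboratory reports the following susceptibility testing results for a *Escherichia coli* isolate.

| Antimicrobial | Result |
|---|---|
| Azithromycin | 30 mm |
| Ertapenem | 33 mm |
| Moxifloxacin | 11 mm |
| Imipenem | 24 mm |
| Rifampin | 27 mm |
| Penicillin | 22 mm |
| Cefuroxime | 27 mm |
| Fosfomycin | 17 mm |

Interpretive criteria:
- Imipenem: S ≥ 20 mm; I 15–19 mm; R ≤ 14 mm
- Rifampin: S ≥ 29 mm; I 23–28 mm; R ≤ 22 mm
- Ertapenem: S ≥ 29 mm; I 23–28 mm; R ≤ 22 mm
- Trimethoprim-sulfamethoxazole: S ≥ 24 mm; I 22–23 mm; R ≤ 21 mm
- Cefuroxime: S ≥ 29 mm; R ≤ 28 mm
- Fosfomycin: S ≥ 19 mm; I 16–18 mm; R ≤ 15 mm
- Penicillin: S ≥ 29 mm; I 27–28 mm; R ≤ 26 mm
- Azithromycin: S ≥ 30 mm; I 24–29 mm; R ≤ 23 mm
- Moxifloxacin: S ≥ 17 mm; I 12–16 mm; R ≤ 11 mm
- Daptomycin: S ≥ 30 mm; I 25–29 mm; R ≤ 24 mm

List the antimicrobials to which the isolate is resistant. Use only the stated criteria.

Azithromycin 30 mm: ≥ 30 mm — susceptible
Ertapenem: 33 mm is ≥ 29 mm → S
Moxifloxacin (11 mm) ≤ 11 mm — Resistant
Imipenem (24 mm) ≥ 20 mm → susceptible
Rifampin (27 mm) in 23–28 mm ⇒ intermediate
Penicillin 22 mm: ≤ 26 mm — R
Cefuroxime 27 mm: ≤ 28 mm — Resistant
Fosfomycin (17 mm) in 16–18 mm ⇒ Intermediate

moxifloxacin, penicillin, cefuroxime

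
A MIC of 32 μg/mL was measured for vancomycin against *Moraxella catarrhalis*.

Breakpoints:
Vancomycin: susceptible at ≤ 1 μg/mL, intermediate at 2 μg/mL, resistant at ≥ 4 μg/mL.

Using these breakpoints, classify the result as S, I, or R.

Vancomycin: 32 μg/mL is ≥ 4 μg/mL ⇒ resistant

Resistant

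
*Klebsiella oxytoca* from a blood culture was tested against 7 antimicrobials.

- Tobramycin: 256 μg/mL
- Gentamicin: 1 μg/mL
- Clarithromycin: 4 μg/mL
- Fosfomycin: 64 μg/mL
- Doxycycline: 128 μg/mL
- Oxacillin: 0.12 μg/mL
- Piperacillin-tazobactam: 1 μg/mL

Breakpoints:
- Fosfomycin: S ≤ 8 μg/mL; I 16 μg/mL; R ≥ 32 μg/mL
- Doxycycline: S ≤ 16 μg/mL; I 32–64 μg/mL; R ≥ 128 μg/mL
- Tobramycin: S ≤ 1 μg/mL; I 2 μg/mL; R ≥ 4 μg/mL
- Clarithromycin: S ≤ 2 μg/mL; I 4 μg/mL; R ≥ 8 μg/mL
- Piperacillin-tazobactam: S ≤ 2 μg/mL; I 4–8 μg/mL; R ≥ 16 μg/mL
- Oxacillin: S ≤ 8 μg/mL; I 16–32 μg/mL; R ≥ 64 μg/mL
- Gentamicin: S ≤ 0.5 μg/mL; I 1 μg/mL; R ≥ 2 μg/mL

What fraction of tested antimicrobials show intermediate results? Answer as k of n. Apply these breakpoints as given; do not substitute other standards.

2 of 7

Tobramycin: 256 μg/mL is ≥ 4 μg/mL — R
Gentamicin: 1 μg/mL is = 1 μg/mL ⇒ Intermediate
Clarithromycin (4 μg/mL) = 4 μg/mL → intermediate
Fosfomycin: 64 μg/mL is ≥ 32 μg/mL → Resistant
Doxycycline: 128 μg/mL is ≥ 128 μg/mL — resistant
Oxacillin: 0.12 μg/mL is ≤ 8 μg/mL ⇒ Susceptible
Piperacillin-tazobactam (1 μg/mL) ≤ 2 μg/mL → S
Intermediate: 2/7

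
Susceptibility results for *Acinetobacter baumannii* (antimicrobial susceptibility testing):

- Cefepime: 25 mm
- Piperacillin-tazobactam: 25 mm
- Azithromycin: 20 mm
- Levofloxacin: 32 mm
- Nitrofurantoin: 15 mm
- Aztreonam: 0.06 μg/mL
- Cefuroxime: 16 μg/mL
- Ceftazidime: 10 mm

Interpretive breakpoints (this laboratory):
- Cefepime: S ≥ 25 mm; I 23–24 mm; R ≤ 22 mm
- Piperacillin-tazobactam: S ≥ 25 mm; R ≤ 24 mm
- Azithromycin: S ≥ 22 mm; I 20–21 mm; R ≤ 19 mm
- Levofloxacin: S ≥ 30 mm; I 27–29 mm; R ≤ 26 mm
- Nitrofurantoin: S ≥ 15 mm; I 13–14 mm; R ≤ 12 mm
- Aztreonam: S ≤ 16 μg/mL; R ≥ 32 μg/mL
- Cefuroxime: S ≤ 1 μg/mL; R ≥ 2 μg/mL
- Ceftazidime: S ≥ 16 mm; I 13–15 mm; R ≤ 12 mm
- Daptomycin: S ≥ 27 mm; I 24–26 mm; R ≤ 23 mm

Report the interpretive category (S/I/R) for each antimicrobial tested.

S, S, I, S, S, S, R, R

Cefepime 25 mm: ≥ 25 mm — Susceptible
Piperacillin-tazobactam 25 mm: ≥ 25 mm ⇒ S
Azithromycin: 20 mm is in 20–21 mm — I
Levofloxacin (32 mm) ≥ 30 mm — Susceptible
Nitrofurantoin (15 mm) ≥ 15 mm — susceptible
Aztreonam (0.06 μg/mL) ≤ 16 μg/mL → susceptible
Cefuroxime 16 μg/mL: ≥ 2 μg/mL ⇒ R
Ceftazidime (10 mm) ≤ 12 mm ⇒ R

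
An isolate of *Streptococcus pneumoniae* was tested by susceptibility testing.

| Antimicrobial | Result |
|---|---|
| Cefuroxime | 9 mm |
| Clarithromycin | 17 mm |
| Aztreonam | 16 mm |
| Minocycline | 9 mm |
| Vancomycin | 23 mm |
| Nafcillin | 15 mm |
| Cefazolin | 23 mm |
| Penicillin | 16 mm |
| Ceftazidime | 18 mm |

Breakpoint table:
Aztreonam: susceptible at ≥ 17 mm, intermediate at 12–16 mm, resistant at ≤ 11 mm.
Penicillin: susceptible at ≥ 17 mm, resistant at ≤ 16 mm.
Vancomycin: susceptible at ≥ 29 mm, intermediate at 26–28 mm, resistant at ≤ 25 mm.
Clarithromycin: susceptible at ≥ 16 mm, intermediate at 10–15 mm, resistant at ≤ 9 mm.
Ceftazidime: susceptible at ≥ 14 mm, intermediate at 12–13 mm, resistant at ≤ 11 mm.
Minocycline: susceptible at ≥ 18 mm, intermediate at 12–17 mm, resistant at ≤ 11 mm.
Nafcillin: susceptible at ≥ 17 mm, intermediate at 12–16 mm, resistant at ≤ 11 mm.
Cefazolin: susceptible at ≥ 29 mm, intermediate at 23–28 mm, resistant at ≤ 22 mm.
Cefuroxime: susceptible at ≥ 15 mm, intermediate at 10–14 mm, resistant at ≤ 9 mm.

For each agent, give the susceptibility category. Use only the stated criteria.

Cefuroxime 9 mm: ≤ 9 mm ⇒ R
Clarithromycin (17 mm) ≥ 16 mm ⇒ Susceptible
Aztreonam: 16 mm is in 12–16 mm ⇒ intermediate
Minocycline: 9 mm is ≤ 11 mm ⇒ resistant
Vancomycin (23 mm) ≤ 25 mm — resistant
Nafcillin: 15 mm is in 12–16 mm → Intermediate
Cefazolin 23 mm: in 23–28 mm → intermediate
Penicillin: 16 mm is ≤ 16 mm → R
Ceftazidime: 18 mm is ≥ 14 mm ⇒ Susceptible

R, S, I, R, R, I, I, R, S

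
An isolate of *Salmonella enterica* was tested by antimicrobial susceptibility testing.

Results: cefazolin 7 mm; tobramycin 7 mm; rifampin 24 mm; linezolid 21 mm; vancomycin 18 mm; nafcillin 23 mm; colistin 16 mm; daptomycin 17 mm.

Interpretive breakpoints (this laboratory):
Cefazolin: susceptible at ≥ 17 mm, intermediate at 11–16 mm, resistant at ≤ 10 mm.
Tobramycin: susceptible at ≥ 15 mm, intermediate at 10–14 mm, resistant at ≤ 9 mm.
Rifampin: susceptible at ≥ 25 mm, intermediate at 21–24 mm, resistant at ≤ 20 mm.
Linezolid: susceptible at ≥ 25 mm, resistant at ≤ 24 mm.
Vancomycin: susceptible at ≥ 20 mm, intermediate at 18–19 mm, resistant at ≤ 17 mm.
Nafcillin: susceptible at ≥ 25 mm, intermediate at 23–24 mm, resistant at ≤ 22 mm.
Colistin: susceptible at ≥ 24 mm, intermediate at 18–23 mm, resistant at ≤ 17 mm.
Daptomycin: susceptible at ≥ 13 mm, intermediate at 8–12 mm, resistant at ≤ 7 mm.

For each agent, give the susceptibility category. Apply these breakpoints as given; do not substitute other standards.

R, R, I, R, I, I, R, S

Cefazolin 7 mm: ≤ 10 mm — R
Tobramycin (7 mm) ≤ 9 mm → Resistant
Rifampin 24 mm: in 21–24 mm ⇒ intermediate
Linezolid (21 mm) ≤ 24 mm — Resistant
Vancomycin 18 mm: in 18–19 mm → I
Nafcillin (23 mm) in 23–24 mm ⇒ I
Colistin (16 mm) ≤ 17 mm → R
Daptomycin: 17 mm is ≥ 13 mm ⇒ Susceptible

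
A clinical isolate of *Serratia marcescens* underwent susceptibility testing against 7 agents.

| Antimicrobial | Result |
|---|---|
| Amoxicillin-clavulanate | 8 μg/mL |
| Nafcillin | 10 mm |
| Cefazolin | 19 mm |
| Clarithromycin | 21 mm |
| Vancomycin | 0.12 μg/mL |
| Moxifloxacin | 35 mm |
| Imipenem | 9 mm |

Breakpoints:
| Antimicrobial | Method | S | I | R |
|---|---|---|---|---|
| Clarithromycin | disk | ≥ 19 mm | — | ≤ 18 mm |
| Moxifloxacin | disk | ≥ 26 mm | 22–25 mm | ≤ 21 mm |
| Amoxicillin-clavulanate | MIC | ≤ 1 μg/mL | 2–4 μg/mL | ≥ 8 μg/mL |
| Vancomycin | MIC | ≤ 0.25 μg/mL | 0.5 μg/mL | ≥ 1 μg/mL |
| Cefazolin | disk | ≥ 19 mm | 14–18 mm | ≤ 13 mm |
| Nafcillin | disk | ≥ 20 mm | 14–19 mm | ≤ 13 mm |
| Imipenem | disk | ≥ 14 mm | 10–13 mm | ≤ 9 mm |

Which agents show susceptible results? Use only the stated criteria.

cefazolin, clarithromycin, vancomycin, moxifloxacin

Amoxicillin-clavulanate: 8 μg/mL is ≥ 8 μg/mL — R
Nafcillin (10 mm) ≤ 13 mm ⇒ Resistant
Cefazolin: 19 mm is ≥ 19 mm → Susceptible
Clarithromycin (21 mm) ≥ 19 mm ⇒ S
Vancomycin: 0.12 μg/mL is ≤ 0.25 μg/mL → susceptible
Moxifloxacin (35 mm) ≥ 26 mm — Susceptible
Imipenem (9 mm) ≤ 9 mm ⇒ R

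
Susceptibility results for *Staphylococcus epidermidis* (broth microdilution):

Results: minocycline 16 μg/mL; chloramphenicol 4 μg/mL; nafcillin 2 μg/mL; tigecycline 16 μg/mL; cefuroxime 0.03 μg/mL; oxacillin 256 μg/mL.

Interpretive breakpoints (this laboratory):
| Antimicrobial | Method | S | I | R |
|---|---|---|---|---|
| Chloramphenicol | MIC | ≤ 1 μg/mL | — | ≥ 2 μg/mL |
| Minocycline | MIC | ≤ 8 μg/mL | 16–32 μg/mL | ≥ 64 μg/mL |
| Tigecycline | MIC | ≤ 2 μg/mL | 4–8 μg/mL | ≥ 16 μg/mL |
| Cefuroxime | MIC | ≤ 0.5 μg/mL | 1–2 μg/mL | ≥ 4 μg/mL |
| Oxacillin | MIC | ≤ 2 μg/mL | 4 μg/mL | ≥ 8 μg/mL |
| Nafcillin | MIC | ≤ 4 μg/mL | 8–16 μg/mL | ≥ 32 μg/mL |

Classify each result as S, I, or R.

I, R, S, R, S, R

Minocycline: 16 μg/mL is in 16–32 μg/mL — Intermediate
Chloramphenicol (4 μg/mL) ≥ 2 μg/mL ⇒ resistant
Nafcillin 2 μg/mL: ≤ 4 μg/mL — susceptible
Tigecycline 16 μg/mL: ≥ 16 μg/mL — R
Cefuroxime (0.03 μg/mL) ≤ 0.5 μg/mL ⇒ S
Oxacillin 256 μg/mL: ≥ 8 μg/mL — Resistant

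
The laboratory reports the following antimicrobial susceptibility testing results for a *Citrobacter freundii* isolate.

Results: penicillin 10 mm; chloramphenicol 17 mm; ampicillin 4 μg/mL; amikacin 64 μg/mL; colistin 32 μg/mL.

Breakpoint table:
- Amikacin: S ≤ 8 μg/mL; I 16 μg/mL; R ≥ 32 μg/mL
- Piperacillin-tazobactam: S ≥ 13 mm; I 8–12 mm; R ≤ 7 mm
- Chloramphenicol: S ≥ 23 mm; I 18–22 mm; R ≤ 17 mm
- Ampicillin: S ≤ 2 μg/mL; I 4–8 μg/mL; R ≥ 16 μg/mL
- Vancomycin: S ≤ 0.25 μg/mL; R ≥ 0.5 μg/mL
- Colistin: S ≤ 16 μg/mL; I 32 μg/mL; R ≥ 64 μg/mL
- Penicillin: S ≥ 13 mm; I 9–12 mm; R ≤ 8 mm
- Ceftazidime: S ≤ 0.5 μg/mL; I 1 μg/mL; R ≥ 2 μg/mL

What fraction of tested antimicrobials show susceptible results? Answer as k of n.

Penicillin: 10 mm is in 9–12 mm ⇒ I
Chloramphenicol 17 mm: ≤ 17 mm ⇒ R
Ampicillin 4 μg/mL: in 4–8 μg/mL ⇒ Intermediate
Amikacin: 64 μg/mL is ≥ 32 μg/mL ⇒ Resistant
Colistin 32 μg/mL: = 32 μg/mL ⇒ Intermediate
Susceptible: 0/5

0 of 5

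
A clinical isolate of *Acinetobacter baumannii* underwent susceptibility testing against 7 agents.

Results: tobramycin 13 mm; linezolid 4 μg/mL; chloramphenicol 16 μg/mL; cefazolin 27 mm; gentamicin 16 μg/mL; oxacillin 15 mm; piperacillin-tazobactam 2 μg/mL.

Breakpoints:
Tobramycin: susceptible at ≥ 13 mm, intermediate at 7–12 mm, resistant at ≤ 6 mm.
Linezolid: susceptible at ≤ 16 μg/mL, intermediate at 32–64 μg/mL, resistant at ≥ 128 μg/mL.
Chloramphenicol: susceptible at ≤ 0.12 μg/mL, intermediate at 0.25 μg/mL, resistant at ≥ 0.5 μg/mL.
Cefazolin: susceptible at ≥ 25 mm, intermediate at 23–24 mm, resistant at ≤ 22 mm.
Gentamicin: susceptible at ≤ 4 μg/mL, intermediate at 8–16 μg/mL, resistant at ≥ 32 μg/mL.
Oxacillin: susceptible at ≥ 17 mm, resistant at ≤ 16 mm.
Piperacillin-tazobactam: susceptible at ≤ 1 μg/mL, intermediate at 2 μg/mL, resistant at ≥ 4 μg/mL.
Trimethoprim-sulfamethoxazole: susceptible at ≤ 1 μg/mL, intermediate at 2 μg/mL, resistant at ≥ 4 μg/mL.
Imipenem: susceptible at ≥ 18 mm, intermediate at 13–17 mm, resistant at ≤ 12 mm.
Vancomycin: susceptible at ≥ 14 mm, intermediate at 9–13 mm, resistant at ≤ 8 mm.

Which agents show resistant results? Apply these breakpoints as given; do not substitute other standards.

chloramphenicol, oxacillin

Tobramycin: 13 mm is ≥ 13 mm — susceptible
Linezolid: 4 μg/mL is ≤ 16 μg/mL ⇒ susceptible
Chloramphenicol (16 μg/mL) ≥ 0.5 μg/mL — Resistant
Cefazolin (27 mm) ≥ 25 mm → susceptible
Gentamicin: 16 μg/mL is in 8–16 μg/mL ⇒ I
Oxacillin: 15 mm is ≤ 16 mm ⇒ Resistant
Piperacillin-tazobactam 2 μg/mL: = 2 μg/mL ⇒ I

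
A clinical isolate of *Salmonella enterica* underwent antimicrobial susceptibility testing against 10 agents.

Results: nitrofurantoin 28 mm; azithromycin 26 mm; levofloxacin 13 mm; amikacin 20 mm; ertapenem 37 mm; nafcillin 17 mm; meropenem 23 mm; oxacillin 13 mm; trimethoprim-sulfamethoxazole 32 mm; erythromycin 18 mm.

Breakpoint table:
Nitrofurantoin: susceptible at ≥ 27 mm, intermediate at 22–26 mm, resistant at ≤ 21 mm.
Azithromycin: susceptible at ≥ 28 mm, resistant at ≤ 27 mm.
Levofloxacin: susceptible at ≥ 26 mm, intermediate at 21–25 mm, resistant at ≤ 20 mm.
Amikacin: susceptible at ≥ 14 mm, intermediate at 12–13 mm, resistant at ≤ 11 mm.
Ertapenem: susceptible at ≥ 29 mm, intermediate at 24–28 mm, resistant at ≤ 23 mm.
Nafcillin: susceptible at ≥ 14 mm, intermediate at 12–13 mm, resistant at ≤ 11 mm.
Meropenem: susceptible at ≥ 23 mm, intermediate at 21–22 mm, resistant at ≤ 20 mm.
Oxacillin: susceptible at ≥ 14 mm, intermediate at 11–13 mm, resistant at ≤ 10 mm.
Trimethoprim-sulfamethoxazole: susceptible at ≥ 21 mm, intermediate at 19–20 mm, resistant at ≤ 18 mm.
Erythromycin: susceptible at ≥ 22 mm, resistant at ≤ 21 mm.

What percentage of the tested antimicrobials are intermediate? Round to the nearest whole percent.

Nitrofurantoin 28 mm: ≥ 27 mm ⇒ S
Azithromycin: 26 mm is ≤ 27 mm → resistant
Levofloxacin 13 mm: ≤ 20 mm → resistant
Amikacin 20 mm: ≥ 14 mm → S
Ertapenem 37 mm: ≥ 29 mm ⇒ susceptible
Nafcillin (17 mm) ≥ 14 mm — S
Meropenem 23 mm: ≥ 23 mm — Susceptible
Oxacillin 13 mm: in 11–13 mm ⇒ I
Trimethoprim-sulfamethoxazole (32 mm) ≥ 21 mm — Susceptible
Erythromycin: 18 mm is ≤ 21 mm ⇒ Resistant
Intermediate: 1/10

10%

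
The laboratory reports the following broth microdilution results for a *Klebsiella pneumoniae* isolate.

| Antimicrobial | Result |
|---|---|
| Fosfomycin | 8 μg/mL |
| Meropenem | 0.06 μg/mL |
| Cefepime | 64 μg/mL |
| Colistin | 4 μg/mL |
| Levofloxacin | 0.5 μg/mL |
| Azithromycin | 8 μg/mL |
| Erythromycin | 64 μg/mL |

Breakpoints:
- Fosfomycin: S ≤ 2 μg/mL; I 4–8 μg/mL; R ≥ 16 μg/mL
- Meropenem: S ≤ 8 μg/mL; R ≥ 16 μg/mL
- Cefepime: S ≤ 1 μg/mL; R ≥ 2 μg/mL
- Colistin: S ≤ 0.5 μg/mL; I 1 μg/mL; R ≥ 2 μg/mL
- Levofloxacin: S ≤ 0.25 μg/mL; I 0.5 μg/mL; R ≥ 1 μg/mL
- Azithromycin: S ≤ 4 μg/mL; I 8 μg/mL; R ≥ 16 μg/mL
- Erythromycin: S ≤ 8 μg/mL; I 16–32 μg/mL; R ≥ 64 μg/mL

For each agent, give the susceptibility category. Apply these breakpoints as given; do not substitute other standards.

I, S, R, R, I, I, R

Fosfomycin 8 μg/mL: in 4–8 μg/mL — intermediate
Meropenem: 0.06 μg/mL is ≤ 8 μg/mL — S
Cefepime (64 μg/mL) ≥ 2 μg/mL — R
Colistin 4 μg/mL: ≥ 2 μg/mL ⇒ R
Levofloxacin: 0.5 μg/mL is = 0.5 μg/mL → I
Azithromycin 8 μg/mL: = 8 μg/mL ⇒ Intermediate
Erythromycin 64 μg/mL: ≥ 64 μg/mL — R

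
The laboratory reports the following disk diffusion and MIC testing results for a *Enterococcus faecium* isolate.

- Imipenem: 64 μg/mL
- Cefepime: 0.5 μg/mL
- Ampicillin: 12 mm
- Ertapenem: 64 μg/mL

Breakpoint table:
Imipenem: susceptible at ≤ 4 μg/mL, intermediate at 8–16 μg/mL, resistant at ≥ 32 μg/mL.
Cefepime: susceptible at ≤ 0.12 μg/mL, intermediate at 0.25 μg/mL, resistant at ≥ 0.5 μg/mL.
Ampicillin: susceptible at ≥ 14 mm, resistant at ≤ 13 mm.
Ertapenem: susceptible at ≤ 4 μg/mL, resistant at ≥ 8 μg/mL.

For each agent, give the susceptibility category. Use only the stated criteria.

Imipenem (64 μg/mL) ≥ 32 μg/mL → R
Cefepime: 0.5 μg/mL is ≥ 0.5 μg/mL ⇒ Resistant
Ampicillin 12 mm: ≤ 13 mm — Resistant
Ertapenem 64 μg/mL: ≥ 8 μg/mL — resistant

R, R, R, R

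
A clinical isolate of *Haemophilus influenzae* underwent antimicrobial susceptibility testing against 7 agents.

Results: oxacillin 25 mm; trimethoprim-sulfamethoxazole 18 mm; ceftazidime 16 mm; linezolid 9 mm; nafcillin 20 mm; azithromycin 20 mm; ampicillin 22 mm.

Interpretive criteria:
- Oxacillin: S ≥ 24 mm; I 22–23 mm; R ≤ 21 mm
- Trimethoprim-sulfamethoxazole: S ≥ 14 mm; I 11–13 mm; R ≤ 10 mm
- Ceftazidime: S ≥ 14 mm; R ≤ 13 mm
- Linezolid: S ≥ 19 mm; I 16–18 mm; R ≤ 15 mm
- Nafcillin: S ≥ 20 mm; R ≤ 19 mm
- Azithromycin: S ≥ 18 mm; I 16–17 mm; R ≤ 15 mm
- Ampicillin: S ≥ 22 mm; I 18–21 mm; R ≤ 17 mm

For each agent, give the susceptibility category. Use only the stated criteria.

Oxacillin 25 mm: ≥ 24 mm → susceptible
Trimethoprim-sulfamethoxazole (18 mm) ≥ 14 mm ⇒ susceptible
Ceftazidime: 16 mm is ≥ 14 mm → susceptible
Linezolid (9 mm) ≤ 15 mm → Resistant
Nafcillin 20 mm: ≥ 20 mm → susceptible
Azithromycin 20 mm: ≥ 18 mm → susceptible
Ampicillin: 22 mm is ≥ 22 mm — susceptible

S, S, S, R, S, S, S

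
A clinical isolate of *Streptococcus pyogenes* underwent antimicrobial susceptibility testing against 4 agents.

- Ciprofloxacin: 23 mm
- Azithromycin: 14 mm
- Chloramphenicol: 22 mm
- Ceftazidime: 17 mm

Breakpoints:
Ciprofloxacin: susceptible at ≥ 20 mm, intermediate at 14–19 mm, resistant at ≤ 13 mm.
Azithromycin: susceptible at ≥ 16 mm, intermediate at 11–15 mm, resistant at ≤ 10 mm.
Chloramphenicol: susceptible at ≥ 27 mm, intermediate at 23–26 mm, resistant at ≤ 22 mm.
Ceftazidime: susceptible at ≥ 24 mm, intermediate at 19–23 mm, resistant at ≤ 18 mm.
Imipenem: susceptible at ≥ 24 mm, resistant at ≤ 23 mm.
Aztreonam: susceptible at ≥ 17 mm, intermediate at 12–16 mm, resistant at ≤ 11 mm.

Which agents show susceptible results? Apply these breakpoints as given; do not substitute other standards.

Ciprofloxacin: 23 mm is ≥ 20 mm → S
Azithromycin (14 mm) in 11–15 mm → Intermediate
Chloramphenicol: 22 mm is ≤ 22 mm ⇒ R
Ceftazidime: 17 mm is ≤ 18 mm → resistant

ciprofloxacin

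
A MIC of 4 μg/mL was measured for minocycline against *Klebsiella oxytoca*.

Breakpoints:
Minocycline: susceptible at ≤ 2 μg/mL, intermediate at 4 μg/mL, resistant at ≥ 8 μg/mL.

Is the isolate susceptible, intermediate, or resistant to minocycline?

I

Minocycline 4 μg/mL: = 4 μg/mL → Intermediate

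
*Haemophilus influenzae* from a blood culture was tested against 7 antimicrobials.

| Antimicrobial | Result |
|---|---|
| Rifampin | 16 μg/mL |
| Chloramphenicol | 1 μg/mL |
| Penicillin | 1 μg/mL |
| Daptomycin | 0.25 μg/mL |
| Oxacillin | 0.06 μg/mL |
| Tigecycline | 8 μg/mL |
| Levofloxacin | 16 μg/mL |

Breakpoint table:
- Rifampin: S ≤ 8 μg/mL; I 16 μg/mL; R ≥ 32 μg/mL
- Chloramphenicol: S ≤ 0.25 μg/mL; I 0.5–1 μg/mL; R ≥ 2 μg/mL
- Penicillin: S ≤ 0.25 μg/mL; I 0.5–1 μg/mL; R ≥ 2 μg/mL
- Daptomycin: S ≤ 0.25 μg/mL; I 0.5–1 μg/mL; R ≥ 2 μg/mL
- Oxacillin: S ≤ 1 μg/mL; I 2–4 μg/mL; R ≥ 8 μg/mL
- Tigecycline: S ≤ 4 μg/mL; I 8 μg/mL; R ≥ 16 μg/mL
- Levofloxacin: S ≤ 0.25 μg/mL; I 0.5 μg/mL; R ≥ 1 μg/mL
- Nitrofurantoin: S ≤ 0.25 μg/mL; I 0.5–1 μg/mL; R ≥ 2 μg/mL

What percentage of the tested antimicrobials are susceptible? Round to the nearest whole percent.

29%

Rifampin (16 μg/mL) = 16 μg/mL → I
Chloramphenicol (1 μg/mL) in 0.5–1 μg/mL ⇒ Intermediate
Penicillin: 1 μg/mL is in 0.5–1 μg/mL → I
Daptomycin: 0.25 μg/mL is ≤ 0.25 μg/mL ⇒ Susceptible
Oxacillin 0.06 μg/mL: ≤ 1 μg/mL → susceptible
Tigecycline: 8 μg/mL is = 8 μg/mL → Intermediate
Levofloxacin 16 μg/mL: ≥ 1 μg/mL → R
Susceptible: 2/7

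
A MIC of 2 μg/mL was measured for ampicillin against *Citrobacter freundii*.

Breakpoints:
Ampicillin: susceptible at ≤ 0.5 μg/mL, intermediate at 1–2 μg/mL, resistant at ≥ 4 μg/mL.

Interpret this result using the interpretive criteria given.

Ampicillin (2 μg/mL) in 1–2 μg/mL — intermediate

Intermediate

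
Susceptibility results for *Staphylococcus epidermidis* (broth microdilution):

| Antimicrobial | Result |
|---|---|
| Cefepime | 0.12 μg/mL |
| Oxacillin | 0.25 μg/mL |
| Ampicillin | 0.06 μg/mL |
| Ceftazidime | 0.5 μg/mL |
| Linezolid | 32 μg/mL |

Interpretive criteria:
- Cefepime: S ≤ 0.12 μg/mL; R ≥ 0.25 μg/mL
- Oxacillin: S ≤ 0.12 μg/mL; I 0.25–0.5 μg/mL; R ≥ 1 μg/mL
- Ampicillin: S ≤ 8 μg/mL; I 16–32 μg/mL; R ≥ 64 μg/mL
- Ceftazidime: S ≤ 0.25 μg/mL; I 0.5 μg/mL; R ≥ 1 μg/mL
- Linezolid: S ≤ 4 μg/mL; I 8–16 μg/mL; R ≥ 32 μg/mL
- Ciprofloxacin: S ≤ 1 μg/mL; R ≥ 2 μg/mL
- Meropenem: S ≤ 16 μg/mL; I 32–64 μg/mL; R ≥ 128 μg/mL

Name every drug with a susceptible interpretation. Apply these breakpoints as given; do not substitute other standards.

Cefepime (0.12 μg/mL) ≤ 0.12 μg/mL — susceptible
Oxacillin 0.25 μg/mL: in 0.25–0.5 μg/mL — I
Ampicillin: 0.06 μg/mL is ≤ 8 μg/mL — susceptible
Ceftazidime (0.5 μg/mL) = 0.5 μg/mL ⇒ intermediate
Linezolid 32 μg/mL: ≥ 32 μg/mL ⇒ R

cefepime, ampicillin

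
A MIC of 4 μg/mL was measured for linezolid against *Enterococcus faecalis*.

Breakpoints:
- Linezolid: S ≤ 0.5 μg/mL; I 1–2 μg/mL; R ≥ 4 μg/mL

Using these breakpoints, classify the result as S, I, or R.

Linezolid 4 μg/mL: ≥ 4 μg/mL → R

Resistant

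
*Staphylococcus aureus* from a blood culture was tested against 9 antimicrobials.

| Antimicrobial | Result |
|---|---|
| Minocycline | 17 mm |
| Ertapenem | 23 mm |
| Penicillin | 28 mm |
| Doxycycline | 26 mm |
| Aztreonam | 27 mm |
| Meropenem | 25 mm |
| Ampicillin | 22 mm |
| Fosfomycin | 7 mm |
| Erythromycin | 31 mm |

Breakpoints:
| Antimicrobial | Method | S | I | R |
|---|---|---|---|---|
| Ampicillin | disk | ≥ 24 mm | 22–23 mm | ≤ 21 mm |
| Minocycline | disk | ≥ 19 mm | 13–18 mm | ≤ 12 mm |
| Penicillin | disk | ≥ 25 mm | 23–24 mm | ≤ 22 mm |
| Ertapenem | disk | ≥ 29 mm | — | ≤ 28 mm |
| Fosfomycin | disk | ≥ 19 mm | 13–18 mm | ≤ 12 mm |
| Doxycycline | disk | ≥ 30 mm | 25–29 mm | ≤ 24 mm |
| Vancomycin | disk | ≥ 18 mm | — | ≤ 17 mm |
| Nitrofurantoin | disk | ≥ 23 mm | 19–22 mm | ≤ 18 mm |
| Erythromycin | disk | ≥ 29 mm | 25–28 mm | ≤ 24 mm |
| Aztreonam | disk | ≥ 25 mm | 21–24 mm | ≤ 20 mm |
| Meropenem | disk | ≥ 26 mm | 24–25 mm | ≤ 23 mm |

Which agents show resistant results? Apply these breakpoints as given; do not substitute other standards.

ertapenem, fosfomycin

Minocycline: 17 mm is in 13–18 mm — intermediate
Ertapenem 23 mm: ≤ 28 mm ⇒ R
Penicillin (28 mm) ≥ 25 mm → S
Doxycycline: 26 mm is in 25–29 mm ⇒ intermediate
Aztreonam: 27 mm is ≥ 25 mm → Susceptible
Meropenem (25 mm) in 24–25 mm — Intermediate
Ampicillin: 22 mm is in 22–23 mm — Intermediate
Fosfomycin: 7 mm is ≤ 12 mm → R
Erythromycin (31 mm) ≥ 29 mm ⇒ S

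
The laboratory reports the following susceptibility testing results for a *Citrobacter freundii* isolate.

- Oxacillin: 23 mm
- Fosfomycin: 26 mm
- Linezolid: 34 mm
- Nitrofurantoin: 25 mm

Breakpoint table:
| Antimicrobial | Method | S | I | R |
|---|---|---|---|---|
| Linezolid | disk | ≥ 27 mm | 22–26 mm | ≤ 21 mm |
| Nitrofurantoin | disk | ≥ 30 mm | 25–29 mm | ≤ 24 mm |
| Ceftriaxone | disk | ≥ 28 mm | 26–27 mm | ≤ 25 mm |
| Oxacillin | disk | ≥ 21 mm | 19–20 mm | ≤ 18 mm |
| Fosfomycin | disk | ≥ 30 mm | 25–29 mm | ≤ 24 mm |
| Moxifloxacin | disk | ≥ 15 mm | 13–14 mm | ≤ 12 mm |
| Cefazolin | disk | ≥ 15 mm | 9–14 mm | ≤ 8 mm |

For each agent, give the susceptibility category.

Oxacillin 23 mm: ≥ 21 mm — S
Fosfomycin 26 mm: in 25–29 mm → Intermediate
Linezolid 34 mm: ≥ 27 mm — susceptible
Nitrofurantoin 25 mm: in 25–29 mm — Intermediate

S, I, S, I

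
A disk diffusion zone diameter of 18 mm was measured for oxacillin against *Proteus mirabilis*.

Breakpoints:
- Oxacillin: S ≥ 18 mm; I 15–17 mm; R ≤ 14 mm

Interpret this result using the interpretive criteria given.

Susceptible

Oxacillin (18 mm) ≥ 18 mm ⇒ Susceptible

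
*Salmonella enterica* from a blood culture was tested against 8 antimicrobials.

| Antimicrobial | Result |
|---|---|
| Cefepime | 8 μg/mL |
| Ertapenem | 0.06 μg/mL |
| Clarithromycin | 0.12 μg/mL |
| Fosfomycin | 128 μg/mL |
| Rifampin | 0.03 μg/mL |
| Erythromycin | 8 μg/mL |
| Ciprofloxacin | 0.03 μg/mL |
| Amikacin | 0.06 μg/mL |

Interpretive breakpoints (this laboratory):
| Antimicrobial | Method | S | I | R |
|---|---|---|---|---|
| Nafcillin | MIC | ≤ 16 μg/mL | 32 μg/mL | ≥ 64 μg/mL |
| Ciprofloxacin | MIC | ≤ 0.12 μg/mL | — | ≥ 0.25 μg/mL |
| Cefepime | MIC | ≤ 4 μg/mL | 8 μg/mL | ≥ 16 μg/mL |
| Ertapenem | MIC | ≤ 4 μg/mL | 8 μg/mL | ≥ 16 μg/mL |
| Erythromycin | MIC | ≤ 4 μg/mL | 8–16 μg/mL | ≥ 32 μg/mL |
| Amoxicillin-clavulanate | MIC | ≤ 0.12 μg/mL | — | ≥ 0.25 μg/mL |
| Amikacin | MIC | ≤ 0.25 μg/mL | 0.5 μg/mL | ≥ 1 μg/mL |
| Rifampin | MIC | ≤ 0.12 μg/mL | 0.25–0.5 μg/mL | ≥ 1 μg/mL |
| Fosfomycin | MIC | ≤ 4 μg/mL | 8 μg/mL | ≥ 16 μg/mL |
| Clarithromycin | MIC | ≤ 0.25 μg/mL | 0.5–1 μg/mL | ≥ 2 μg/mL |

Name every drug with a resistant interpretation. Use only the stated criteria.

Cefepime (8 μg/mL) = 8 μg/mL → I
Ertapenem (0.06 μg/mL) ≤ 4 μg/mL ⇒ susceptible
Clarithromycin 0.12 μg/mL: ≤ 0.25 μg/mL ⇒ Susceptible
Fosfomycin: 128 μg/mL is ≥ 16 μg/mL → R
Rifampin: 0.03 μg/mL is ≤ 0.12 μg/mL ⇒ Susceptible
Erythromycin 8 μg/mL: in 8–16 μg/mL ⇒ Intermediate
Ciprofloxacin 0.03 μg/mL: ≤ 0.12 μg/mL ⇒ S
Amikacin (0.06 μg/mL) ≤ 0.25 μg/mL → S

fosfomycin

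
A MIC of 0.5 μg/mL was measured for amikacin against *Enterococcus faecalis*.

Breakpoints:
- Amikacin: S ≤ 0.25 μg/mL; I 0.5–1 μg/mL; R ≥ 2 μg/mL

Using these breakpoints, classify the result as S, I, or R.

Intermediate

Amikacin: 0.5 μg/mL is in 0.5–1 μg/mL → Intermediate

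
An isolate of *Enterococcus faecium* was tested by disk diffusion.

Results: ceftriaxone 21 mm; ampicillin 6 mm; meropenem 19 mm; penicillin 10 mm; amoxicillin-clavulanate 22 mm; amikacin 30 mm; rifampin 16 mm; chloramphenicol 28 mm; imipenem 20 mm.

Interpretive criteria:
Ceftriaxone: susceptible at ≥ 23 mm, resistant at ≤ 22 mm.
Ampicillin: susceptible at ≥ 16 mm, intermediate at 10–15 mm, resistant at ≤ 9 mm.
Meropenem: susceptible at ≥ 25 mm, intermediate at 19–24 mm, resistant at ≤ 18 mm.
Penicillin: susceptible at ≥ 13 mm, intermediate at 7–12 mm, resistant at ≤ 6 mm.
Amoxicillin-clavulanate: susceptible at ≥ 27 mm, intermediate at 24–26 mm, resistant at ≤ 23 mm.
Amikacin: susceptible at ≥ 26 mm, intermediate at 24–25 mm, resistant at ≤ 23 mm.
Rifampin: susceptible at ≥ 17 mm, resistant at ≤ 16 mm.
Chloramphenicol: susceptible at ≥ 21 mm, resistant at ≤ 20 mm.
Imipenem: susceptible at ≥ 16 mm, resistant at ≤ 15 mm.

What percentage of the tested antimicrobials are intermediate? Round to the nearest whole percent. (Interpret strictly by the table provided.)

22%

Ceftriaxone: 21 mm is ≤ 22 mm — resistant
Ampicillin: 6 mm is ≤ 9 mm — resistant
Meropenem (19 mm) in 19–24 mm — intermediate
Penicillin: 10 mm is in 7–12 mm — I
Amoxicillin-clavulanate: 22 mm is ≤ 23 mm ⇒ Resistant
Amikacin (30 mm) ≥ 26 mm → Susceptible
Rifampin 16 mm: ≤ 16 mm → Resistant
Chloramphenicol (28 mm) ≥ 21 mm — susceptible
Imipenem: 20 mm is ≥ 16 mm → S
Intermediate: 2/9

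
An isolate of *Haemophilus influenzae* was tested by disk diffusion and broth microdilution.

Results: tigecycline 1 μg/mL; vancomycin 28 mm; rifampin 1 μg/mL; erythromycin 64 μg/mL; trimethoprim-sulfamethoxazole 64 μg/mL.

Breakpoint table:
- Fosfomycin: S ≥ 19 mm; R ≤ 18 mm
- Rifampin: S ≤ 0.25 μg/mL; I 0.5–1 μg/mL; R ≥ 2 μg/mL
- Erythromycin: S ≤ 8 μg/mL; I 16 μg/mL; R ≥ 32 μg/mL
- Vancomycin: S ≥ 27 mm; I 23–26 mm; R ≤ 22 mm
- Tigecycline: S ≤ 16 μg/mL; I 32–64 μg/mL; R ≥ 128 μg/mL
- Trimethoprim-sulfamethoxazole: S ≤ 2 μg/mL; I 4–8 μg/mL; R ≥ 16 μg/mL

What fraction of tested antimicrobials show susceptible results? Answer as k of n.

2 of 5

Tigecycline (1 μg/mL) ≤ 16 μg/mL — S
Vancomycin: 28 mm is ≥ 27 mm ⇒ S
Rifampin: 1 μg/mL is in 0.5–1 μg/mL → Intermediate
Erythromycin: 64 μg/mL is ≥ 32 μg/mL — R
Trimethoprim-sulfamethoxazole (64 μg/mL) ≥ 16 μg/mL — Resistant
Susceptible: 2/5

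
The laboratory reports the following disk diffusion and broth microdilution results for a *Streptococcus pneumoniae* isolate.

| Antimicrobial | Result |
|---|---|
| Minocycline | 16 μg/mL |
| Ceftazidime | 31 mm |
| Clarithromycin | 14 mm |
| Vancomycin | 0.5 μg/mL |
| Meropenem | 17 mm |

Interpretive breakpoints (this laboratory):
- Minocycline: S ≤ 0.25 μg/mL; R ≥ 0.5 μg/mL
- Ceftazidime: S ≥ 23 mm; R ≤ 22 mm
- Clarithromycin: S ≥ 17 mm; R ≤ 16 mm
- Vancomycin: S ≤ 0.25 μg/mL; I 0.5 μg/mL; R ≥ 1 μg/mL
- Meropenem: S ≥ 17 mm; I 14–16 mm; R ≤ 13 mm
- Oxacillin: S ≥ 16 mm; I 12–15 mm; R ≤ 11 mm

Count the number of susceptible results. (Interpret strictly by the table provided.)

Minocycline (16 μg/mL) ≥ 0.5 μg/mL ⇒ resistant
Ceftazidime 31 mm: ≥ 23 mm — Susceptible
Clarithromycin: 14 mm is ≤ 16 mm ⇒ Resistant
Vancomycin 0.5 μg/mL: = 0.5 μg/mL — intermediate
Meropenem 17 mm: ≥ 17 mm ⇒ S
Susceptible: 2

2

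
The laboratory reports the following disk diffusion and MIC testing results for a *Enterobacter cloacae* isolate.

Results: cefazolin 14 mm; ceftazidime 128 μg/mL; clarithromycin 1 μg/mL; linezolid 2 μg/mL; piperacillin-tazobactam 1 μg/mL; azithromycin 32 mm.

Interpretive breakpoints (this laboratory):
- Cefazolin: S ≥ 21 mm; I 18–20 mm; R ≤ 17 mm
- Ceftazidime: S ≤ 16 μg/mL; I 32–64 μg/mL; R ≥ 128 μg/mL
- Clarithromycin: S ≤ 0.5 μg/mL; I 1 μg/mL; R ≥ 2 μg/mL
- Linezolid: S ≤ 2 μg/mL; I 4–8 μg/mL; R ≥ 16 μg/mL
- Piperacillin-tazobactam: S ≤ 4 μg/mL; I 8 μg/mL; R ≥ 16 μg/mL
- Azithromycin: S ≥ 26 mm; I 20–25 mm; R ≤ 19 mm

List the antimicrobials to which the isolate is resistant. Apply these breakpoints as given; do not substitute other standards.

Cefazolin (14 mm) ≤ 17 mm — resistant
Ceftazidime (128 μg/mL) ≥ 128 μg/mL — resistant
Clarithromycin (1 μg/mL) = 1 μg/mL — I
Linezolid: 2 μg/mL is ≤ 2 μg/mL ⇒ S
Piperacillin-tazobactam (1 μg/mL) ≤ 4 μg/mL → Susceptible
Azithromycin: 32 mm is ≥ 26 mm — S

cefazolin, ceftazidime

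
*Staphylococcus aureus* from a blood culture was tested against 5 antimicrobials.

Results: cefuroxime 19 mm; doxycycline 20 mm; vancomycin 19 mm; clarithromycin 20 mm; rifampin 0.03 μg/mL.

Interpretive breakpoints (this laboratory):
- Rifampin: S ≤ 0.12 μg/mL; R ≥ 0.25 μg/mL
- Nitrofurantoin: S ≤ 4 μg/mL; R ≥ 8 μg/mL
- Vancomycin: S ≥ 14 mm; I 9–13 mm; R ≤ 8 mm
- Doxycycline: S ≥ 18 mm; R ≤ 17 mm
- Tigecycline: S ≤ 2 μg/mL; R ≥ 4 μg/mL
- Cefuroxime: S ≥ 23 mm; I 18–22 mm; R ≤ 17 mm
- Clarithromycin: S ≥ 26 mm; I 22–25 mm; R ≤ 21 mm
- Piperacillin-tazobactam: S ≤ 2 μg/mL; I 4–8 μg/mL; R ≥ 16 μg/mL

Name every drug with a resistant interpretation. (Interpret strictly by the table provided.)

Cefuroxime 19 mm: in 18–22 mm — intermediate
Doxycycline (20 mm) ≥ 18 mm ⇒ Susceptible
Vancomycin: 19 mm is ≥ 14 mm → Susceptible
Clarithromycin (20 mm) ≤ 21 mm → resistant
Rifampin: 0.03 μg/mL is ≤ 0.12 μg/mL → Susceptible

clarithromycin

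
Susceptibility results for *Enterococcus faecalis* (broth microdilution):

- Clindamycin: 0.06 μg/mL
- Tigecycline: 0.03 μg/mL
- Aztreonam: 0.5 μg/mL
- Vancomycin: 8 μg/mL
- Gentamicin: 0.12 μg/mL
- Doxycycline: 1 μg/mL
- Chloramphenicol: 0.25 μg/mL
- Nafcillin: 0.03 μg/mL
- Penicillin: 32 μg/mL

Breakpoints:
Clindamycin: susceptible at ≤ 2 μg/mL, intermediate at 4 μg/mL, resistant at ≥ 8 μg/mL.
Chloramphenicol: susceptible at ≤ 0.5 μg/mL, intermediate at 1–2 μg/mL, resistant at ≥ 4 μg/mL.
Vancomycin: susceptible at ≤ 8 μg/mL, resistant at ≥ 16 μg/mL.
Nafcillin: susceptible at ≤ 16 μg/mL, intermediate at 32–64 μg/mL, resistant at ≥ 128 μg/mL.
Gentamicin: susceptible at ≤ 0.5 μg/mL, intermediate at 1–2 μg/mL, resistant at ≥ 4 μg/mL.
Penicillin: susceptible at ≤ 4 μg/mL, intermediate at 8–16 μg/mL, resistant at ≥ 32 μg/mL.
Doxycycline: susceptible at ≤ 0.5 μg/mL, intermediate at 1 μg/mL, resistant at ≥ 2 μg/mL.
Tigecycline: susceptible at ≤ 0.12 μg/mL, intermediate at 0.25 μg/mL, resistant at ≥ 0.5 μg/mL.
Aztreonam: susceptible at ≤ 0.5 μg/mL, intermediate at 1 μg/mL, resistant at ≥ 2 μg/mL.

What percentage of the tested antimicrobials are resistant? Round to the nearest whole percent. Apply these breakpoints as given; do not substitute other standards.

Clindamycin: 0.06 μg/mL is ≤ 2 μg/mL — S
Tigecycline: 0.03 μg/mL is ≤ 0.12 μg/mL ⇒ susceptible
Aztreonam: 0.5 μg/mL is ≤ 0.5 μg/mL — susceptible
Vancomycin: 8 μg/mL is ≤ 8 μg/mL ⇒ Susceptible
Gentamicin (0.12 μg/mL) ≤ 0.5 μg/mL ⇒ S
Doxycycline (1 μg/mL) = 1 μg/mL → Intermediate
Chloramphenicol: 0.25 μg/mL is ≤ 0.5 μg/mL — Susceptible
Nafcillin 0.03 μg/mL: ≤ 16 μg/mL → susceptible
Penicillin (32 μg/mL) ≥ 32 μg/mL — resistant
Resistant: 1/9

11%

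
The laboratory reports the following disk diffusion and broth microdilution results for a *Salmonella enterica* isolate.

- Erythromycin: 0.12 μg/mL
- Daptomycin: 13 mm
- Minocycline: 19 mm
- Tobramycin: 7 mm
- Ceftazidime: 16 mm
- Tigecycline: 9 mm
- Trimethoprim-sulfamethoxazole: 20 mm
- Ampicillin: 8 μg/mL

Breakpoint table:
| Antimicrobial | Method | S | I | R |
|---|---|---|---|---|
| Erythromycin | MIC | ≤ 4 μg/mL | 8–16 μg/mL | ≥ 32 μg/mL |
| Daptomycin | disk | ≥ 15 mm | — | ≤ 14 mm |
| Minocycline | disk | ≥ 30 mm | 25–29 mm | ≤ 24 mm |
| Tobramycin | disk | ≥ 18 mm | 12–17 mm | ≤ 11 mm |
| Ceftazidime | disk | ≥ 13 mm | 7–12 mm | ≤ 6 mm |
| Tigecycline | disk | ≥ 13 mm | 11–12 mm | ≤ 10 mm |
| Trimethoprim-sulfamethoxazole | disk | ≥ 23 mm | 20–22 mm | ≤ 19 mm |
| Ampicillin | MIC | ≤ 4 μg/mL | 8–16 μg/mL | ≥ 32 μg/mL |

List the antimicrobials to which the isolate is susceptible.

Erythromycin (0.12 μg/mL) ≤ 4 μg/mL → susceptible
Daptomycin: 13 mm is ≤ 14 mm ⇒ resistant
Minocycline: 19 mm is ≤ 24 mm — Resistant
Tobramycin: 7 mm is ≤ 11 mm ⇒ R
Ceftazidime 16 mm: ≥ 13 mm → S
Tigecycline 9 mm: ≤ 10 mm → R
Trimethoprim-sulfamethoxazole: 20 mm is in 20–22 mm — I
Ampicillin (8 μg/mL) in 8–16 μg/mL → I

erythromycin, ceftazidime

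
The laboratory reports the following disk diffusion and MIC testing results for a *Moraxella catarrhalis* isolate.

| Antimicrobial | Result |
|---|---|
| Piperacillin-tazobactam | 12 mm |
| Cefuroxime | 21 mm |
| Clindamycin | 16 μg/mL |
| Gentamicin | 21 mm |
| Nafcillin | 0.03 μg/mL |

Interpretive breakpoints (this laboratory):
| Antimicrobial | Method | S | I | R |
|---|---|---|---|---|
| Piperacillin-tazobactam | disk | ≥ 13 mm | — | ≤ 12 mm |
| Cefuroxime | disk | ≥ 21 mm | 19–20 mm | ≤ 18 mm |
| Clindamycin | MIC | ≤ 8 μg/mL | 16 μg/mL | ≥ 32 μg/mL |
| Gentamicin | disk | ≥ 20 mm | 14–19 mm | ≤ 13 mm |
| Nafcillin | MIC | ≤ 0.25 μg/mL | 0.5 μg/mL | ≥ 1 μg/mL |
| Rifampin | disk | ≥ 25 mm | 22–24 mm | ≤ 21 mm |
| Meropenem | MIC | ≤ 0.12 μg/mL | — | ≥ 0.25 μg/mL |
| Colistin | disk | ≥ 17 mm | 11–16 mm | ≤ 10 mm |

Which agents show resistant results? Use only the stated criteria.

Piperacillin-tazobactam: 12 mm is ≤ 12 mm → R
Cefuroxime 21 mm: ≥ 21 mm → Susceptible
Clindamycin (16 μg/mL) = 16 μg/mL ⇒ I
Gentamicin 21 mm: ≥ 20 mm ⇒ susceptible
Nafcillin (0.03 μg/mL) ≤ 0.25 μg/mL — Susceptible

piperacillin-tazobactam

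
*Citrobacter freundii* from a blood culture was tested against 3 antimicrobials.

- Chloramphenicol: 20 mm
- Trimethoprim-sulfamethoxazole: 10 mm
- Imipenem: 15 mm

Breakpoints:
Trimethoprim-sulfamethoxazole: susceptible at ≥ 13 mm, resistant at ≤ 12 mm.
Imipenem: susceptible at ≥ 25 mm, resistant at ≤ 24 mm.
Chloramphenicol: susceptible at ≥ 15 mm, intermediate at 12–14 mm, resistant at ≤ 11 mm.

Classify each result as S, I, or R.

S, R, R

Chloramphenicol 20 mm: ≥ 15 mm — Susceptible
Trimethoprim-sulfamethoxazole: 10 mm is ≤ 12 mm → Resistant
Imipenem 15 mm: ≤ 24 mm ⇒ resistant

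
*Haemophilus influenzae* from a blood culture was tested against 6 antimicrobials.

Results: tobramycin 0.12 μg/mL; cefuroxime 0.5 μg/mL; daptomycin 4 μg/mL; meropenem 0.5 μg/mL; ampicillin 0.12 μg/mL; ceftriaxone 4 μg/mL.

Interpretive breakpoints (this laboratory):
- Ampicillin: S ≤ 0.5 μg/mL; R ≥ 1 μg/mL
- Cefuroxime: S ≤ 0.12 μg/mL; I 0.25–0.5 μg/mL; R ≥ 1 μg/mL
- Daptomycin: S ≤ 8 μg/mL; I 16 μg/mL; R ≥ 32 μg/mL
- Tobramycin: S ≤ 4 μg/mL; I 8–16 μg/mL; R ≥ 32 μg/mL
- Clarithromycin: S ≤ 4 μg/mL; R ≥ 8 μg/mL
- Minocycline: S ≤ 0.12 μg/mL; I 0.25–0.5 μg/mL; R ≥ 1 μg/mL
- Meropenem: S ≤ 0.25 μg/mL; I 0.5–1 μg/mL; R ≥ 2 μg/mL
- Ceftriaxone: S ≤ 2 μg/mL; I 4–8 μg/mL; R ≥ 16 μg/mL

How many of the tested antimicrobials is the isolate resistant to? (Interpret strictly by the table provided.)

0

Tobramycin: 0.12 μg/mL is ≤ 4 μg/mL ⇒ Susceptible
Cefuroxime (0.5 μg/mL) in 0.25–0.5 μg/mL → intermediate
Daptomycin (4 μg/mL) ≤ 8 μg/mL — S
Meropenem 0.5 μg/mL: in 0.5–1 μg/mL → intermediate
Ampicillin 0.12 μg/mL: ≤ 0.5 μg/mL ⇒ S
Ceftriaxone: 4 μg/mL is in 4–8 μg/mL — intermediate
Resistant: 0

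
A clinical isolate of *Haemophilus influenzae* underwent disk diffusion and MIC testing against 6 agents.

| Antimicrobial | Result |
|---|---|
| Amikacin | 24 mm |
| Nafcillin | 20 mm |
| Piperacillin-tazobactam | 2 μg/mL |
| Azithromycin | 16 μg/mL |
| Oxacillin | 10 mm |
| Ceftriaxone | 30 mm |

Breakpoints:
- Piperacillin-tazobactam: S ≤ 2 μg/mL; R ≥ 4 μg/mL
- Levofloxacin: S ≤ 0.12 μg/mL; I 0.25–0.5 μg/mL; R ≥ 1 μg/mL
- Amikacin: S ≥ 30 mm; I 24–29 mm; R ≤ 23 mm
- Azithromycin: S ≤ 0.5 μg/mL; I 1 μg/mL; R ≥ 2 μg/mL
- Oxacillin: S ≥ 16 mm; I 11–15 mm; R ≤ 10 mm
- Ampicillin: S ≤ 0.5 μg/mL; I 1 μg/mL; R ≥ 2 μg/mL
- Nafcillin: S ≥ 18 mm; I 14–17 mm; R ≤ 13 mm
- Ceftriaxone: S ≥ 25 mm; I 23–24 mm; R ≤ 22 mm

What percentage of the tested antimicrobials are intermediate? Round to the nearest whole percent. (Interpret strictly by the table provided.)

Amikacin (24 mm) in 24–29 mm ⇒ Intermediate
Nafcillin: 20 mm is ≥ 18 mm → Susceptible
Piperacillin-tazobactam (2 μg/mL) ≤ 2 μg/mL → susceptible
Azithromycin (16 μg/mL) ≥ 2 μg/mL ⇒ R
Oxacillin (10 mm) ≤ 10 mm → Resistant
Ceftriaxone 30 mm: ≥ 25 mm — susceptible
Intermediate: 1/6

17%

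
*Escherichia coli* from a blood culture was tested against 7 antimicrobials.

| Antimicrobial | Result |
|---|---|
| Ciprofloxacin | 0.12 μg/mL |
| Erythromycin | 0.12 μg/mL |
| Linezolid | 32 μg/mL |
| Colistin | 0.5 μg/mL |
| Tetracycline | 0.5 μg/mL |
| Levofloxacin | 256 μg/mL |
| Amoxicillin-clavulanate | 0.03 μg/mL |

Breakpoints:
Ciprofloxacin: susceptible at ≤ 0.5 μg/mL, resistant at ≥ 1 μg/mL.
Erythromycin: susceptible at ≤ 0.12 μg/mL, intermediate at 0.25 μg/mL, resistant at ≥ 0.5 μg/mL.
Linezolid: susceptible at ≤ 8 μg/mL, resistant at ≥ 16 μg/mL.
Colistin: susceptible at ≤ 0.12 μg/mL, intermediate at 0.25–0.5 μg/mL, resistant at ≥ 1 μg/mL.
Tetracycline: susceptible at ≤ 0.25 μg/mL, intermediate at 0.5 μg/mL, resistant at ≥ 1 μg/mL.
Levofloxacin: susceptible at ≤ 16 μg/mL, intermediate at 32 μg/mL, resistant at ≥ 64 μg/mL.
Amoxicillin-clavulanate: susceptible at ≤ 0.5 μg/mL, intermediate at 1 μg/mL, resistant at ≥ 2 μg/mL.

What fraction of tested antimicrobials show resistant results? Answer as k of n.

2 of 7

Ciprofloxacin (0.12 μg/mL) ≤ 0.5 μg/mL — susceptible
Erythromycin: 0.12 μg/mL is ≤ 0.12 μg/mL → susceptible
Linezolid (32 μg/mL) ≥ 16 μg/mL → resistant
Colistin (0.5 μg/mL) in 0.25–0.5 μg/mL ⇒ intermediate
Tetracycline 0.5 μg/mL: = 0.5 μg/mL ⇒ I
Levofloxacin (256 μg/mL) ≥ 64 μg/mL — resistant
Amoxicillin-clavulanate: 0.03 μg/mL is ≤ 0.5 μg/mL ⇒ S
Resistant: 2/7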